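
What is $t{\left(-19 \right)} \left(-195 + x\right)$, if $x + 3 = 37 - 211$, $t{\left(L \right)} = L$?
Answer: $7068$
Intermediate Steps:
$x = -177$ ($x = -3 + \left(37 - 211\right) = -3 - 174 = -177$)
$t{\left(-19 \right)} \left(-195 + x\right) = - 19 \left(-195 - 177\right) = \left(-19\right) \left(-372\right) = 7068$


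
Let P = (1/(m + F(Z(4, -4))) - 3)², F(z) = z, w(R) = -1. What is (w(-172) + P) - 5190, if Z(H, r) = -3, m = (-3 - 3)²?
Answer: -5643395/1089 ≈ -5182.2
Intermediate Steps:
m = 36 (m = (-6)² = 36)
P = 9604/1089 (P = (1/(36 - 3) - 3)² = (1/33 - 3)² = (-98/33)² = 9604/1089 ≈ 8.8191)
(w(-172) + P) - 5190 = (-1 + 9604/1089) - 5190 = 8515/1089 - 5190 = -5643395/1089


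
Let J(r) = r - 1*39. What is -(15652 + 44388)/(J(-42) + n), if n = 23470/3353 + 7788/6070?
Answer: 610988354200/739996723 ≈ 825.66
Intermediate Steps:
J(r) = -39 + r (J(r) = r - 39 = -39 + r)
n = 84288032/10176355 (n = 23470*(1/3353) + 7788*(1/6070) = 23470/3353 + 3894/3035 = 84288032/10176355 ≈ 8.2827)
-(15652 + 44388)/(J(-42) + n) = -(15652 + 44388)/((-39 - 42) + 84288032/10176355) = -60040/(-81 + 84288032/10176355) = -60040/(-739996723/10176355) = -60040*(-10176355)/739996723 = -1*(-610988354200/739996723) = 610988354200/739996723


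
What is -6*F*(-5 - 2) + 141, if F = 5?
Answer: 351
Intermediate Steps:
-6*F*(-5 - 2) + 141 = -30*(-5 - 2) + 141 = -30*(-7) + 141 = -6*(-35) + 141 = 210 + 141 = 351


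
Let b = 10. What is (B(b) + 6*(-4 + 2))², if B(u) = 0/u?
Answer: 144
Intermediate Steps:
B(u) = 0
(B(b) + 6*(-4 + 2))² = (0 + 6*(-4 + 2))² = (0 + 6*(-2))² = (0 - 12)² = (-12)² = 144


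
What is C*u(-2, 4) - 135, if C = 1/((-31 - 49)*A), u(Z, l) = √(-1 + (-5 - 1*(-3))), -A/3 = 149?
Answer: -135 + I*√3/35760 ≈ -135.0 + 4.8435e-5*I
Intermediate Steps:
A = -447 (A = -3*149 = -447)
u(Z, l) = I*√3 (u(Z, l) = √(-1 + (-5 + 3)) = √(-1 - 2) = √(-3) = I*√3)
C = 1/35760 (C = 1/(-31 - 49*(-447)) = -1/447/(-80) = -1/80*(-1/447) = 1/35760 ≈ 2.7964e-5)
C*u(-2, 4) - 135 = (I*√3)/35760 - 135 = I*√3/35760 - 135 = -135 + I*√3/35760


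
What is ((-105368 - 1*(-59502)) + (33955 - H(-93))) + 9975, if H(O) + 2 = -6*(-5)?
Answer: -1964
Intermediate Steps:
H(O) = 28 (H(O) = -2 - 6*(-5) = -2 + 30 = 28)
((-105368 - 1*(-59502)) + (33955 - H(-93))) + 9975 = ((-105368 - 1*(-59502)) + (33955 - 1*28)) + 9975 = ((-105368 + 59502) + (33955 - 28)) + 9975 = (-45866 + 33927) + 9975 = -11939 + 9975 = -1964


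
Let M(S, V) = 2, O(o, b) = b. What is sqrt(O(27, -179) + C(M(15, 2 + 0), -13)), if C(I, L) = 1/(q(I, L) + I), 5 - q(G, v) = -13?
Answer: I*sqrt(17895)/10 ≈ 13.377*I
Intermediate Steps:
q(G, v) = 18 (q(G, v) = 5 - 1*(-13) = 5 + 13 = 18)
C(I, L) = 1/(18 + I)
sqrt(O(27, -179) + C(M(15, 2 + 0), -13)) = sqrt(-179 + 1/(18 + 2)) = sqrt(-179 + 1/20) = sqrt(-3579/20) = I*sqrt(17895)/10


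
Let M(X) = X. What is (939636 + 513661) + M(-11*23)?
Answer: 1453044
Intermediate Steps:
(939636 + 513661) + M(-11*23) = (939636 + 513661) - 11*23 = 1453297 - 253 = 1453044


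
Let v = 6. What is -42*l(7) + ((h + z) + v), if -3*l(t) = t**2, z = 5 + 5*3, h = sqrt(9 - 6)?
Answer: 712 + sqrt(3) ≈ 713.73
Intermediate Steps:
h = sqrt(3) ≈ 1.7320
z = 20 (z = 5 + 15 = 20)
l(t) = -t**2/3
-42*l(7) + ((h + z) + v) = -(-14)*7**2 + ((sqrt(3) + 20) + 6) = -(-14)*49 + ((20 + sqrt(3)) + 6) = -42*(-49/3) + (26 + sqrt(3)) = 686 + (26 + sqrt(3)) = 712 + sqrt(3)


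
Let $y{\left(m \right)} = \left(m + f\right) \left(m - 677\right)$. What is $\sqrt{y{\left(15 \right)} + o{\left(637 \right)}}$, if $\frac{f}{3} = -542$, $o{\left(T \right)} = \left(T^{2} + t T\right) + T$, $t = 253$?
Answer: $3 \sqrt{181561} \approx 1278.3$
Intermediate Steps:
$o{\left(T \right)} = T^{2} + 254 T$ ($o{\left(T \right)} = \left(T^{2} + 253 T\right) + T = T^{2} + 254 T$)
$f = -1626$ ($f = 3 \left(-542\right) = -1626$)
$y{\left(m \right)} = \left(-1626 + m\right) \left(-677 + m\right)$ ($y{\left(m \right)} = \left(m - 1626\right) \left(m - 677\right) = \left(-1626 + m\right) \left(-677 + m\right)$)
$\sqrt{y{\left(15 \right)} + o{\left(637 \right)}} = \sqrt{\left(1100802 + 15^{2} - 34545\right) + 637 \left(254 + 637\right)} = \sqrt{\left(1100802 + 225 - 34545\right) + 637 \cdot 891} = \sqrt{1066482 + 567567} = \sqrt{1634049} = 3 \sqrt{181561}$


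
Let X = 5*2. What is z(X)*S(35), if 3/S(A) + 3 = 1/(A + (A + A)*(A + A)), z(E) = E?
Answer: -74025/7402 ≈ -10.001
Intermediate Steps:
X = 10
S(A) = 3/(-3 + 1/(A + 4*A**2)) (S(A) = 3/(-3 + 1/(A + (A + A)*(A + A))) = 3/(-3 + 1/(A + (2*A)*(2*A))) = 3/(-3 + 1/(A + 4*A**2)))
z(X)*S(35) = 10*(-3*35*(1 + 4*35)/(-1 + 3*35 + 12*35**2)) = 10*(-3*35*(1 + 140)/(-1 + 105 + 12*1225)) = 10*(-3*35*141/(-1 + 105 + 14700)) = 10*(-3*35*141/14804) = 10*(-3*35*1/14804*141) = 10*(-14805/14804) = -74025/7402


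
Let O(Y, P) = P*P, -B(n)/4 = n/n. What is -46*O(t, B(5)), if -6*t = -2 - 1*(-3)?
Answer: -736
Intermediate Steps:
B(n) = -4 (B(n) = -4*n/n = -4*1 = -4)
t = -1/6 (t = -(-2 - 1*(-3))/6 = -(-2 + 3)/6 = -1/6*1 = -1/6 ≈ -0.16667)
O(Y, P) = P**2
-46*O(t, B(5)) = -46*(-4)**2 = -46*16 = -736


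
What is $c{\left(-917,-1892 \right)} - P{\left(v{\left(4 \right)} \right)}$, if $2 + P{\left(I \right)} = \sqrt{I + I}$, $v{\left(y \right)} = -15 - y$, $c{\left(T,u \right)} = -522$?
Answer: $-520 - i \sqrt{38} \approx -520.0 - 6.1644 i$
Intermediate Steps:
$P{\left(I \right)} = -2 + \sqrt{2} \sqrt{I}$ ($P{\left(I \right)} = -2 + \sqrt{I + I} = -2 + \sqrt{2 I} = -2 + \sqrt{2} \sqrt{I}$)
$c{\left(-917,-1892 \right)} - P{\left(v{\left(4 \right)} \right)} = -522 - \left(-2 + \sqrt{2} \sqrt{-15 - 4}\right) = -522 - \left(-2 + \sqrt{2} \sqrt{-19}\right) = -522 - \left(-2 + \sqrt{2} i \sqrt{19}\right) = -522 - \left(-2 + i \sqrt{38}\right) = -522 + \left(2 - i \sqrt{38}\right) = -520 - i \sqrt{38}$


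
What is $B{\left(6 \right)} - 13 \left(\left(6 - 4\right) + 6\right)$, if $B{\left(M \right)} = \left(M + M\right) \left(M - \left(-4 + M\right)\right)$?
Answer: $-56$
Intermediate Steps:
$B{\left(M \right)} = 8 M$ ($B{\left(M \right)} = 2 M 4 = 8 M$)
$B{\left(6 \right)} - 13 \left(\left(6 - 4\right) + 6\right) = 8 \cdot 6 - 13 \left(\left(6 - 4\right) + 6\right) = 48 - 13 \left(2 + 6\right) = 48 - 104 = -56$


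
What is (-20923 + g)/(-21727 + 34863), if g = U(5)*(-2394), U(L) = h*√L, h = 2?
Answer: -20923/13136 - 1197*√5/3284 ≈ -2.4078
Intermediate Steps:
U(L) = 2*√L
g = -4788*√5 (g = (2*√5)*(-2394) = -4788*√5 ≈ -10706.)
(-20923 + g)/(-21727 + 34863) = (-20923 - 4788*√5)/(-21727 + 34863) = (-20923 - 4788*√5)/13136 = (-20923 - 4788*√5)*(1/13136) = -20923/13136 - 1197*√5/3284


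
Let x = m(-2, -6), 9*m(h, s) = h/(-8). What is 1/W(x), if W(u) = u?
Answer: 36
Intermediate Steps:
m(h, s) = -h/72 (m(h, s) = (h/(-8))/9 = (h*(-⅛))/9 = (-h/8)/9 = -h/72)
x = 1/36 (x = -1/72*(-2) = 1/36 ≈ 0.027778)
1/W(x) = 1/(1/36) = 36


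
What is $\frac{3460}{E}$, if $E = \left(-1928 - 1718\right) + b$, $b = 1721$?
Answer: $- \frac{692}{385} \approx -1.7974$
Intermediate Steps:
$E = -1925$ ($E = \left(-1928 - 1718\right) + 1721 = -3646 + 1721 = -1925$)
$\frac{3460}{E} = \frac{3460}{-1925} = 3460 \left(- \frac{1}{1925}\right) = - \frac{692}{385}$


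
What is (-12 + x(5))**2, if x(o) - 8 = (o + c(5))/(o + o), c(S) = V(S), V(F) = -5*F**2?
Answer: 256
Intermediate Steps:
c(S) = -5*S**2
x(o) = 8 + (-125 + o)/(2*o) (x(o) = 8 + (o - 5*5**2)/(o + o) = 8 + (o - 5*25)/((2*o)) = 8 + (o - 125)*(1/(2*o)) = 8 + (-125 + o)*(1/(2*o)) = 8 + (-125 + o)/(2*o))
(-12 + x(5))**2 = (-12 + (1/2)*(-125 + 17*5)/5)**2 = (-12 + (1/2)*(1/5)*(-125 + 85))**2 = (-12 + (1/2)*(1/5)*(-40))**2 = (-12 - 4)**2 = (-16)**2 = 256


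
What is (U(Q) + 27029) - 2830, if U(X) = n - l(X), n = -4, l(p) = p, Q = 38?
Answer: 24157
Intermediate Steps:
U(X) = -4 - X
(U(Q) + 27029) - 2830 = ((-4 - 1*38) + 27029) - 2830 = ((-4 - 38) + 27029) - 2830 = (-42 + 27029) - 2830 = 26987 - 2830 = 24157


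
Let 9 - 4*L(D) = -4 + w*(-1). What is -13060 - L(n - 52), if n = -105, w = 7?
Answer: -13065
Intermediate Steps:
L(D) = 5 (L(D) = 9/4 - (-4 + 7*(-1))/4 = 9/4 - (-4 - 7)/4 = 9/4 - ¼*(-11) = 9/4 + 11/4 = 5)
-13060 - L(n - 52) = -13060 - 1*5 = -13060 - 5 = -13065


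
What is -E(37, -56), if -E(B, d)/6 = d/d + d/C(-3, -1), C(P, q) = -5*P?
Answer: -82/5 ≈ -16.400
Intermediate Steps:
E(B, d) = -6 - 2*d/5 (E(B, d) = -6*(d/d + d/((-5*(-3)))) = -6*(1 + d/15) = -6 - 2*d/5)
-E(37, -56) = -(-6 - ⅖*(-56)) = -(-6 + 112/5) = -1*82/5 = -82/5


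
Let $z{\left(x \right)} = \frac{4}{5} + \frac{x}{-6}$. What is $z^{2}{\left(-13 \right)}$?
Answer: $\frac{7921}{900} \approx 8.8011$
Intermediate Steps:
$z{\left(x \right)} = \frac{4}{5} - \frac{x}{6}$ ($z{\left(x \right)} = 4 \cdot \frac{1}{5} + x \left(- \frac{1}{6}\right) = \frac{4}{5} - \frac{x}{6}$)
$z^{2}{\left(-13 \right)} = \left(\frac{4}{5} - - \frac{13}{6}\right)^{2} = \left(\frac{4}{5} + \frac{13}{6}\right)^{2} = \left(\frac{89}{30}\right)^{2} = \frac{7921}{900}$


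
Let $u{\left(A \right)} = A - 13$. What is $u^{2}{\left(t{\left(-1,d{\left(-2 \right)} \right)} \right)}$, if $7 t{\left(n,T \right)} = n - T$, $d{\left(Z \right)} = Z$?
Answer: $\frac{8100}{49} \approx 165.31$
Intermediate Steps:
$t{\left(n,T \right)} = - \frac{T}{7} + \frac{n}{7}$ ($t{\left(n,T \right)} = \frac{n - T}{7} = - \frac{T}{7} + \frac{n}{7}$)
$u{\left(A \right)} = -13 + A$
$u^{2}{\left(t{\left(-1,d{\left(-2 \right)} \right)} \right)} = \left(-13 + \left(\left(- \frac{1}{7}\right) \left(-2\right) + \frac{1}{7} \left(-1\right)\right)\right)^{2} = \left(-13 + \left(\frac{2}{7} - \frac{1}{7}\right)\right)^{2} = \left(-13 + \frac{1}{7}\right)^{2} = \left(- \frac{90}{7}\right)^{2} = \frac{8100}{49}$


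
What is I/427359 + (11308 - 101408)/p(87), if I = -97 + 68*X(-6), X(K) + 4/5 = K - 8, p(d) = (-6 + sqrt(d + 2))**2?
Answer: -151356409967/37750045 - 20400*sqrt(89)/53 ≈ -7640.6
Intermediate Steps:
p(d) = (-6 + sqrt(2 + d))**2
X(K) = -44/5 + K (X(K) = -4/5 + (K - 8) = -4/5 + (-8 + K) = -44/5 + K)
I = -5517/5 (I = -97 + 68*(-44/5 - 6) = -97 + 68*(-74/5) = -97 - 5032/5 = -5517/5 ≈ -1103.4)
I/427359 + (11308 - 101408)/p(87) = -5517/5/427359 + (11308 - 101408)/((-6 + sqrt(2 + 87))**2) = -5517/5*1/427359 - 90100/(-6 + sqrt(89))**2 = -1839/712265 - 90100/(-6 + sqrt(89))**2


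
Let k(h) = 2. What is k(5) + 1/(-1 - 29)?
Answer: 59/30 ≈ 1.9667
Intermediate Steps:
k(5) + 1/(-1 - 29) = 2 + 1/(-1 - 29) = 2 + 1/(-30) = 2 - 1/30*1 = 2 - 1/30 = 59/30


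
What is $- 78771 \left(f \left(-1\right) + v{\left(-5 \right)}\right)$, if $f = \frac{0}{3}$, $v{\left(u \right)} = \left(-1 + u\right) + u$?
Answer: $866481$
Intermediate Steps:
$v{\left(u \right)} = -1 + 2 u$
$f = 0$ ($f = 0 \cdot \frac{1}{3} = 0$)
$- 78771 \left(f \left(-1\right) + v{\left(-5 \right)}\right) = - 78771 \left(0 \left(-1\right) + \left(-1 + 2 \left(-5\right)\right)\right) = - 78771 \left(0 - 11\right) = \left(-78771\right) \left(-11\right) = 866481$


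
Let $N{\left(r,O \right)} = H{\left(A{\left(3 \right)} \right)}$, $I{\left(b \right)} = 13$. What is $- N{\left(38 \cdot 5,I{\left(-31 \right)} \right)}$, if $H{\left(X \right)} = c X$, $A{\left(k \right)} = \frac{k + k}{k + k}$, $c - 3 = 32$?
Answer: $-35$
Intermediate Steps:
$c = 35$ ($c = 3 + 32 = 35$)
$A{\left(k \right)} = 1$ ($A{\left(k \right)} = \frac{2 k}{2 k} = 2 k \frac{1}{2 k} = 1$)
$H{\left(X \right)} = 35 X$
$N{\left(r,O \right)} = 35$ ($N{\left(r,O \right)} = 35 \cdot 1 = 35$)
$- N{\left(38 \cdot 5,I{\left(-31 \right)} \right)} = \left(-1\right) 35 = -35$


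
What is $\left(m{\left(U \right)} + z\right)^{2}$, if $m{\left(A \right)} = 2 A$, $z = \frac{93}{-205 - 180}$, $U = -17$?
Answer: $\frac{173791489}{148225} \approx 1172.5$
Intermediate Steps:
$z = - \frac{93}{385}$ ($z = \frac{93}{-205 - 180} = \frac{93}{-385} = 93 \left(- \frac{1}{385}\right) = - \frac{93}{385} \approx -0.24156$)
$\left(m{\left(U \right)} + z\right)^{2} = \left(2 \left(-17\right) - \frac{93}{385}\right)^{2} = \left(-34 - \frac{93}{385}\right)^{2} = \left(- \frac{13183}{385}\right)^{2} = \frac{173791489}{148225}$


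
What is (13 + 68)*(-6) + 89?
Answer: -397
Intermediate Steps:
(13 + 68)*(-6) + 89 = 81*(-6) + 89 = -486 + 89 = -397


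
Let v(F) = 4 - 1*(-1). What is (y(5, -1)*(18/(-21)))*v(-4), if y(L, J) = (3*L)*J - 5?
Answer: 600/7 ≈ 85.714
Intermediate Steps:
v(F) = 5 (v(F) = 4 + 1 = 5)
y(L, J) = -5 + 3*J*L (y(L, J) = 3*J*L - 5 = -5 + 3*J*L)
(y(5, -1)*(18/(-21)))*v(-4) = ((-5 + 3*(-1)*5)*(18/(-21)))*5 = ((-5 - 15)*(18*(-1/21)))*5 = -20*(-6/7)*5 = (120/7)*5 = 600/7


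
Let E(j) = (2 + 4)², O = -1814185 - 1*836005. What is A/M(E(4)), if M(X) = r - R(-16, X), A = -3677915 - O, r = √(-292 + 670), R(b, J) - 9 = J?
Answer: 1712875/61 + 342575*√42/183 ≈ 40212.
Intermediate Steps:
R(b, J) = 9 + J
O = -2650190 (O = -1814185 - 836005 = -2650190)
r = 3*√42 (r = √378 = 3*√42 ≈ 19.442)
A = -1027725 (A = -3677915 - 1*(-2650190) = -3677915 + 2650190 = -1027725)
E(j) = 36 (E(j) = 6² = 36)
M(X) = -9 - X + 3*√42 (M(X) = 3*√42 - (9 + X) = 3*√42 + (-9 - X) = -9 - X + 3*√42)
A/M(E(4)) = -1027725/(-9 - 1*36 + 3*√42) = -1027725/(-9 - 36 + 3*√42) = -1027725/(-45 + 3*√42)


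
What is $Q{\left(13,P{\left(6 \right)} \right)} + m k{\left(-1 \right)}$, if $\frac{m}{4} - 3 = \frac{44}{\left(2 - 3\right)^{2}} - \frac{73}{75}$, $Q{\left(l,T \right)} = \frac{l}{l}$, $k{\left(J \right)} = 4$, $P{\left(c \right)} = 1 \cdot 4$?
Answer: $\frac{55307}{75} \approx 737.43$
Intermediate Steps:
$P{\left(c \right)} = 4$
$Q{\left(l,T \right)} = 1$
$m = \frac{13808}{75}$ ($m = 12 + 4 \left(\frac{44}{\left(2 - 3\right)^{2}} - \frac{73}{75}\right) = 12 + 4 \left(\frac{44}{\left(-1\right)^{2}} - \frac{73}{75}\right) = 12 + 4 \left(\frac{44}{1} - \frac{73}{75}\right) = 12 + 4 \left(44 \cdot 1 - \frac{73}{75}\right) = 12 + 4 \left(44 - \frac{73}{75}\right) = 12 + 4 \cdot \frac{3227}{75} = 12 + \frac{12908}{75} = \frac{13808}{75} \approx 184.11$)
$Q{\left(13,P{\left(6 \right)} \right)} + m k{\left(-1 \right)} = 1 + \frac{13808}{75} \cdot 4 = 1 + \frac{55232}{75} = \frac{55307}{75}$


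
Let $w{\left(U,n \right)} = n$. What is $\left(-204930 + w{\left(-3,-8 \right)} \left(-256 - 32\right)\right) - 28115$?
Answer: $-230741$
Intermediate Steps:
$\left(-204930 + w{\left(-3,-8 \right)} \left(-256 - 32\right)\right) - 28115 = \left(-204930 - 8 \left(-256 - 32\right)\right) - 28115 = \left(-204930 - -2304\right) - 28115 = \left(-204930 + 2304\right) - 28115 = -202626 - 28115 = -230741$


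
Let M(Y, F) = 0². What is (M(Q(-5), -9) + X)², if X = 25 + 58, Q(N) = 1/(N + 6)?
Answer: 6889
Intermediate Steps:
Q(N) = 1/(6 + N)
M(Y, F) = 0
X = 83
(M(Q(-5), -9) + X)² = (0 + 83)² = 83² = 6889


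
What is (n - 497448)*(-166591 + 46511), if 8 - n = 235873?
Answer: 88056225040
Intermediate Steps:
n = -235865 (n = 8 - 1*235873 = 8 - 235873 = -235865)
(n - 497448)*(-166591 + 46511) = (-235865 - 497448)*(-166591 + 46511) = -733313*(-120080) = 88056225040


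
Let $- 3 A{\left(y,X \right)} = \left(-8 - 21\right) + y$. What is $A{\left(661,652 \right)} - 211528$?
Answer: $- \frac{635216}{3} \approx -2.1174 \cdot 10^{5}$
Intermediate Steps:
$A{\left(y,X \right)} = \frac{29}{3} - \frac{y}{3}$ ($A{\left(y,X \right)} = - \frac{\left(-8 - 21\right) + y}{3} = - \frac{-29 + y}{3} = \frac{29}{3} - \frac{y}{3}$)
$A{\left(661,652 \right)} - 211528 = \left(\frac{29}{3} - \frac{661}{3}\right) - 211528 = - \frac{632}{3} - 211528 = - \frac{635216}{3}$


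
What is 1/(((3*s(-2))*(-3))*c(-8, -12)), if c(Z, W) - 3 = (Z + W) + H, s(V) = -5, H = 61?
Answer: 1/1980 ≈ 0.00050505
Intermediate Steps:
c(Z, W) = 64 + W + Z (c(Z, W) = 3 + ((Z + W) + 61) = 3 + ((W + Z) + 61) = 3 + (61 + W + Z) = 64 + W + Z)
1/(((3*s(-2))*(-3))*c(-8, -12)) = 1/(((3*(-5))*(-3))*(64 - 12 - 8)) = 1/(-15*(-3)*44) = 1/(45*44) = 1/1980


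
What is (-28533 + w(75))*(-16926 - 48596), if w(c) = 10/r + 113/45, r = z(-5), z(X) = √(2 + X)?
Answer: 84121861184/45 + 655220*I*√3/3 ≈ 1.8694e+9 + 3.7829e+5*I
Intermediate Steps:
r = I*√3 (r = √(2 - 5) = √(-3) = I*√3 ≈ 1.732*I)
w(c) = 113/45 - 10*I*√3/3 (w(c) = 10/((I*√3)) + 113/45 = 10*(-I*√3/3) + 113*(1/45) = -10*I*√3/3 + 113/45 = 113/45 - 10*I*√3/3)
(-28533 + w(75))*(-16926 - 48596) = (-28533 + (113/45 - 10*I*√3/3))*(-16926 - 48596) = (-1283872/45 - 10*I*√3/3)*(-65522) = 84121861184/45 + 655220*I*√3/3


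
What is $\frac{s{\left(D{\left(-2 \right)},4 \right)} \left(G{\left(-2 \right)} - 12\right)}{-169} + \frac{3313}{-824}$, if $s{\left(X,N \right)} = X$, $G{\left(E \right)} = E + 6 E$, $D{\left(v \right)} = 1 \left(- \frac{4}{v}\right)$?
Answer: $- \frac{39773}{10712} \approx -3.7129$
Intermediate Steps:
$D{\left(v \right)} = - \frac{4}{v}$
$G{\left(E \right)} = 7 E$
$\frac{s{\left(D{\left(-2 \right)},4 \right)} \left(G{\left(-2 \right)} - 12\right)}{-169} + \frac{3313}{-824} = \frac{- \frac{4}{-2} \left(7 \left(-2\right) - 12\right)}{-169} + \frac{3313}{-824} = \left(-4\right) \left(- \frac{1}{2}\right) \left(-14 - 12\right) \left(- \frac{1}{169}\right) + 3313 \left(- \frac{1}{824}\right) = 2 \left(-26\right) \left(- \frac{1}{169}\right) - \frac{3313}{824} = \left(-52\right) \left(- \frac{1}{169}\right) - \frac{3313}{824} = \frac{4}{13} - \frac{3313}{824} = - \frac{39773}{10712}$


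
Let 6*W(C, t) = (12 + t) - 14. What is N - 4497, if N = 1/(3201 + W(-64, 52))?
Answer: -43297113/9628 ≈ -4497.0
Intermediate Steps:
W(C, t) = -⅓ + t/6 (W(C, t) = ((12 + t) - 14)/6 = (-2 + t)/6 = -⅓ + t/6)
N = 3/9628 (N = 1/(3201 + (-⅓ + (⅙)*52)) = 1/(3201 + (-⅓ + 26/3)) = 1/(3201 + 25/3) = 1/(9628/3) = 3/9628 ≈ 0.00031159)
N - 4497 = 3/9628 - 4497 = -43297113/9628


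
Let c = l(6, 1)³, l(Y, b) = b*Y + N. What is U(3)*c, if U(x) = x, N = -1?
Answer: 375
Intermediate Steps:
l(Y, b) = -1 + Y*b (l(Y, b) = b*Y - 1 = Y*b - 1 = -1 + Y*b)
c = 125 (c = (-1 + 6*1)³ = (-1 + 6)³ = 5³ = 125)
U(3)*c = 3*125 = 375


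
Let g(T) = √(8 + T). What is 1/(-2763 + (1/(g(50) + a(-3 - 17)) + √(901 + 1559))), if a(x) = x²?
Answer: (400 + √58)/(1 + (-2763 + 2*√615)*(400 + √58)) ≈ -0.00036854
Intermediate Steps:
1/(-2763 + (1/(g(50) + a(-3 - 17)) + √(901 + 1559))) = 1/(-2763 + (1/(√(8 + 50) + (-3 - 17)²) + √(901 + 1559))) = 1/(-2763 + (1/(√58 + (-20)²) + √2460)) = 1/(-2763 + (1/(√58 + 400) + 2*√615)) = 1/(-2763 + (1/(400 + √58) + 2*√615)) = 1/(-2763 + 1/(400 + √58) + 2*√615)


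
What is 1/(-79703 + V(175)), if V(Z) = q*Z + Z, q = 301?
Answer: -1/26853 ≈ -3.7240e-5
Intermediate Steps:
V(Z) = 302*Z (V(Z) = 301*Z + Z = 302*Z)
1/(-79703 + V(175)) = 1/(-79703 + 302*175) = 1/(-79703 + 52850) = 1/(-26853) = -1/26853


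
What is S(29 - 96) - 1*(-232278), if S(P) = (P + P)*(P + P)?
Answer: 250234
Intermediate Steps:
S(P) = 4*P² (S(P) = (2*P)*(2*P) = 4*P²)
S(29 - 96) - 1*(-232278) = 4*(29 - 96)² - 1*(-232278) = 4*(-67)² + 232278 = 4*4489 + 232278 = 17956 + 232278 = 250234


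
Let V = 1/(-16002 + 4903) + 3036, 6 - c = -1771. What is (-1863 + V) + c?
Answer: 32742049/11099 ≈ 2950.0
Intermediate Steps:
c = 1777 (c = 6 - 1*(-1771) = 6 + 1771 = 1777)
V = 33696563/11099 (V = 1/(-11099) + 3036 = -1/11099 + 3036 = 33696563/11099 ≈ 3036.0)
(-1863 + V) + c = (-1863 + 33696563/11099) + 1777 = 13019126/11099 + 1777 = 32742049/11099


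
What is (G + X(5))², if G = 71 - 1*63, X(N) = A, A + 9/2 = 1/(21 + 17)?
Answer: 4489/361 ≈ 12.435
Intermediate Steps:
A = -85/19 (A = -9/2 + 1/(21 + 17) = -9/2 + 1/38 = -85/19 ≈ -4.4737)
X(N) = -85/19
G = 8 (G = 71 - 63 = 8)
(G + X(5))² = (8 - 85/19)² = (67/19)² = 4489/361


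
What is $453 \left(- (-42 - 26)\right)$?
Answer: $30804$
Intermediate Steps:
$453 \left(- (-42 - 26)\right) = 453 \left(\left(-1\right) \left(-68\right)\right) = 453 \cdot 68 = 30804$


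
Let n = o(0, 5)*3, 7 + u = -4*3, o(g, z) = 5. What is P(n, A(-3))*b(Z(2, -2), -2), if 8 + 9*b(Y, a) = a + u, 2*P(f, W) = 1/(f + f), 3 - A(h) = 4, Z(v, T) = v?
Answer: -29/540 ≈ -0.053704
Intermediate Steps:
u = -19 (u = -7 - 4*3 = -7 - 12 = -19)
A(h) = -1 (A(h) = 3 - 1*4 = 3 - 4 = -1)
n = 15 (n = 5*3 = 15)
P(f, W) = 1/(4*f) (P(f, W) = 1/(2*(f + f)) = 1/(2*((2*f))) = (1/(2*f))/2 = 1/(4*f))
b(Y, a) = -3 + a/9 (b(Y, a) = -8/9 + (a - 19)/9 = -8/9 + (-19 + a)/9 = -8/9 + (-19/9 + a/9) = -3 + a/9)
P(n, A(-3))*b(Z(2, -2), -2) = ((¼)/15)*(-3 + (⅑)*(-2)) = ((¼)*(1/15))*(-3 - 2/9) = (1/60)*(-29/9) = -29/540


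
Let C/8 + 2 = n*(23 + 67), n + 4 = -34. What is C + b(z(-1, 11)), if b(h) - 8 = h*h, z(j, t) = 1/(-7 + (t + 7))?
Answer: -3311527/121 ≈ -27368.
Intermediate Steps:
n = -38 (n = -4 - 34 = -38)
z(j, t) = 1/t (z(j, t) = 1/(-7 + (7 + t)) = 1/t)
C = -27376 (C = -16 + 8*(-38*(23 + 67)) = -16 + 8*(-38*90) = -16 + 8*(-3420) = -16 - 27360 = -27376)
b(h) = 8 + h**2 (b(h) = 8 + h*h = 8 + h**2)
C + b(z(-1, 11)) = -27376 + (8 + (1/11)**2) = -27376 + (8 + 1/121) = -27376 + 969/121 = -3311527/121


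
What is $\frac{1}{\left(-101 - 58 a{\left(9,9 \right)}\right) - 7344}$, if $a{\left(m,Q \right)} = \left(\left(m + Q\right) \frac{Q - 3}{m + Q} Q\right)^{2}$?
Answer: $- \frac{1}{176573} \approx -5.6634 \cdot 10^{-6}$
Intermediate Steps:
$a{\left(m,Q \right)} = Q^{2} \left(-3 + Q\right)^{2}$ ($a{\left(m,Q \right)} = \left(\left(Q + m\right) \frac{-3 + Q}{Q + m} Q\right)^{2} = \left(\left(-3 + Q\right) Q\right)^{2} = \left(Q \left(-3 + Q\right)\right)^{2} = Q^{2} \left(-3 + Q\right)^{2}$)
$\frac{1}{\left(-101 - 58 a{\left(9,9 \right)}\right) - 7344} = \frac{1}{\left(-101 - 58 \cdot 9^{2} \left(-3 + 9\right)^{2}\right) - 7344} = \frac{1}{\left(-101 - 58 \cdot 81 \cdot 6^{2}\right) - 7344} = \frac{1}{\left(-101 - 58 \cdot 81 \cdot 36\right) - 7344} = \frac{1}{\left(-101 - 169128\right) - 7344} = \frac{1}{-169229 - 7344} = \frac{1}{-176573} = - \frac{1}{176573}$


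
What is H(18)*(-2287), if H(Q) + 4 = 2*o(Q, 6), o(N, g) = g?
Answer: -18296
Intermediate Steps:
H(Q) = 8 (H(Q) = -4 + 2*6 = -4 + 12 = 8)
H(18)*(-2287) = 8*(-2287) = -18296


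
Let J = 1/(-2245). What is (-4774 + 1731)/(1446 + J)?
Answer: -401855/190957 ≈ -2.1044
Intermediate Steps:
J = -1/2245 ≈ -0.00044543
(-4774 + 1731)/(1446 + J) = (-4774 + 1731)/(1446 - 1/2245) = -3043/3246269/2245 = -3043*2245/3246269 = -401855/190957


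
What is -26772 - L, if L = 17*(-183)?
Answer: -23661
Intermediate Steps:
L = -3111
-26772 - L = -26772 - 1*(-3111) = -26772 + 3111 = -23661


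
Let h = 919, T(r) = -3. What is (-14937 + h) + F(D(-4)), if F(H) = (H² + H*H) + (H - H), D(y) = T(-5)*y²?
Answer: -9410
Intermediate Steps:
D(y) = -3*y²
F(H) = 2*H² (F(H) = (H² + H²) + 0 = 2*H² + 0 = 2*H²)
(-14937 + h) + F(D(-4)) = (-14937 + 919) + 2*(-3*(-4)²)² = -14018 + 2*(-3*16)² = -14018 + 2*(-48)² = -14018 + 2*2304 = -14018 + 4608 = -9410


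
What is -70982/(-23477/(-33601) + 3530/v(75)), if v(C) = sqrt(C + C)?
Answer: 167982596264442/281372247470231 - 28289634899827846*sqrt(6)/281372247470231 ≈ -245.68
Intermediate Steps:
v(C) = sqrt(2)*sqrt(C) (v(C) = sqrt(2*C) = sqrt(2)*sqrt(C))
-70982/(-23477/(-33601) + 3530/v(75)) = -70982/(-23477/(-33601) + 3530/((sqrt(2)*sqrt(75)))) = -70982/(-23477*(-1/33601) + 3530/((sqrt(2)*(5*sqrt(3))))) = -70982/(23477/33601 + 3530/((5*sqrt(6)))) = -70982/(23477/33601 + 3530*(sqrt(6)/30)) = -70982/(23477/33601 + 353*sqrt(6)/3)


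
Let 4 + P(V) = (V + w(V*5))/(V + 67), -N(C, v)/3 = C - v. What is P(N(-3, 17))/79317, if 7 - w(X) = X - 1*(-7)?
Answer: -748/10073259 ≈ -7.4256e-5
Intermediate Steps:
N(C, v) = -3*C + 3*v (N(C, v) = -3*(C - v) = -3*C + 3*v)
w(X) = -X (w(X) = 7 - (X - 1*(-7)) = 7 - (X + 7) = 7 - (7 + X) = 7 + (-7 - X) = -X)
P(V) = -4 - 4*V/(67 + V) (P(V) = -4 + (V - V*5)/(V + 67) = -4 + (V - 5*V)/(67 + V) = -4 + (-4*V)/(67 + V) = -4 - 4*V/(67 + V))
P(N(-3, 17))/79317 = (4*(-67 - 2*(-3*(-3) + 3*17))/(67 + (-3*(-3) + 3*17)))/79317 = (4*(-67 - 2*(9 + 51))/(67 + (9 + 51)))*(1/79317) = (4*(-67 - 2*60)/(67 + 60))*(1/79317) = (4*(-67 - 120)/127)*(1/79317) = (4*(1/127)*(-187))*(1/79317) = -748/127*1/79317 = -748/10073259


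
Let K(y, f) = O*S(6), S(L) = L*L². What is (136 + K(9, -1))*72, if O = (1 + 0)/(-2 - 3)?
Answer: 33408/5 ≈ 6681.6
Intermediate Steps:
S(L) = L³
O = -⅕ (O = 1/(-5) = 1*(-⅕) = -⅕ ≈ -0.20000)
K(y, f) = -216/5 (K(y, f) = -⅕*6³ = -⅕*216 = -216/5)
(136 + K(9, -1))*72 = (136 - 216/5)*72 = (464/5)*72 = 33408/5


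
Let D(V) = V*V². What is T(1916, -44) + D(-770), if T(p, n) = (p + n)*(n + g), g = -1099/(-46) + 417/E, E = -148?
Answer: -388546106188/851 ≈ -4.5658e+8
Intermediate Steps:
g = 71735/3404 (g = -1099/(-46) + 417/(-148) = -1099*(-1/46) + 417*(-1/148) = 1099/46 - 417/148 = 71735/3404 ≈ 21.074)
T(p, n) = (71735/3404 + n)*(n + p) (T(p, n) = (p + n)*(n + 71735/3404) = (n + p)*(71735/3404 + n) = (71735/3404 + n)*(n + p))
D(V) = V³
T(1916, -44) + D(-770) = ((-44)² + (71735/3404)*(-44) + (71735/3404)*1916 - 44*1916) + (-770)³ = (1936 - 789085/851 + 34361065/851 - 84304) - 456533000 = -36523188/851 - 456533000 = -388546106188/851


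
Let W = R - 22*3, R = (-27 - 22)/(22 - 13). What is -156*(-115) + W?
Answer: 160817/9 ≈ 17869.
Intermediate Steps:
R = -49/9 ≈ -5.4444
W = -643/9 (W = -49/9 - 22*3 = -49/9 - 66 = -643/9 ≈ -71.444)
-156*(-115) + W = -156*(-115) - 643/9 = 17940 - 643/9 = 160817/9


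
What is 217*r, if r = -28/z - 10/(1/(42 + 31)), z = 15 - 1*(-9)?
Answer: -951979/6 ≈ -1.5866e+5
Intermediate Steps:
z = 24 (z = 15 + 9 = 24)
r = -4387/6 (r = -28/24 - 10/(1/(42 + 31)) = -28*1/24 - 10/(1/73) = -7/6 - 10/1/73 = -7/6 - 10*73 = -7/6 - 730 = -4387/6 ≈ -731.17)
217*r = 217*(-4387/6) = -951979/6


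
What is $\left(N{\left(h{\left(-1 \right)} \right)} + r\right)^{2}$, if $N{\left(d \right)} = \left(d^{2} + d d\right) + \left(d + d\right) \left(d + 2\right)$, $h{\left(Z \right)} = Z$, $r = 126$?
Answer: $15876$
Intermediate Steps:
$N{\left(d \right)} = 2 d^{2} + 2 d \left(2 + d\right)$ ($N{\left(d \right)} = \left(d^{2} + d^{2}\right) + 2 d \left(2 + d\right) = 2 d^{2} + 2 d \left(2 + d\right)$)
$\left(N{\left(h{\left(-1 \right)} \right)} + r\right)^{2} = \left(4 \left(-1\right) \left(1 - 1\right) + 126\right)^{2} = \left(4 \left(-1\right) 0 + 126\right)^{2} = \left(0 + 126\right)^{2} = 126^{2} = 15876$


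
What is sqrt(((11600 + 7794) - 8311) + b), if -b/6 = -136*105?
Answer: sqrt(96763) ≈ 311.07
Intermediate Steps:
b = 85680 (b = -(-816)*105 = -6*(-14280) = 85680)
sqrt(((11600 + 7794) - 8311) + b) = sqrt(((11600 + 7794) - 8311) + 85680) = sqrt((19394 - 8311) + 85680) = sqrt(11083 + 85680) = sqrt(96763)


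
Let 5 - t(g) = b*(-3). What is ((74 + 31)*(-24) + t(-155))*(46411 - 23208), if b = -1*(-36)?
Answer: -55849621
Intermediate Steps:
b = 36
t(g) = 113 (t(g) = 5 - 36*(-3) = 5 - 1*(-108) = 5 + 108 = 113)
((74 + 31)*(-24) + t(-155))*(46411 - 23208) = ((74 + 31)*(-24) + 113)*(46411 - 23208) = (105*(-24) + 113)*23203 = (-2520 + 113)*23203 = -2407*23203 = -55849621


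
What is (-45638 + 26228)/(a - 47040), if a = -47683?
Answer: 19410/94723 ≈ 0.20491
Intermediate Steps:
(-45638 + 26228)/(a - 47040) = (-45638 + 26228)/(-47683 - 47040) = -19410/(-94723) = -19410*(-1/94723) = 19410/94723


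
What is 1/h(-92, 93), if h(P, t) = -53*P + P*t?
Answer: -1/3680 ≈ -0.00027174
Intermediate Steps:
1/h(-92, 93) = 1/(-92*(-53 + 93)) = 1/(-92*40) = 1/(-3680) = -1/3680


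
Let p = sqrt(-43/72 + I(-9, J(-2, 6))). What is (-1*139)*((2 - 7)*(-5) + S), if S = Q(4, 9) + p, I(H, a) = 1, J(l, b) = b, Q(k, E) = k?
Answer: -4031 - 139*sqrt(58)/12 ≈ -4119.2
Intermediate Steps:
p = sqrt(58)/12 (p = sqrt(-43/72 + 1) = sqrt(29/72) = sqrt(58)/12 ≈ 0.63465)
S = 4 + sqrt(58)/12 ≈ 4.6347
(-1*139)*((2 - 7)*(-5) + S) = (-1*139)*((2 - 7)*(-5) + (4 + sqrt(58)/12)) = -139*(-5*(-5) + (4 + sqrt(58)/12)) = -139*(25 + (4 + sqrt(58)/12)) = -139*(29 + sqrt(58)/12) = -4031 - 139*sqrt(58)/12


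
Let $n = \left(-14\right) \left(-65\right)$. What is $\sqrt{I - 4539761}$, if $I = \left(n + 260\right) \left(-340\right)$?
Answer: $i \sqrt{4937561} \approx 2222.1 i$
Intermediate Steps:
$n = 910$
$I = -397800$ ($I = \left(910 + 260\right) \left(-340\right) = 1170 \left(-340\right) = -397800$)
$\sqrt{I - 4539761} = \sqrt{-397800 - 4539761} = \sqrt{-4937561} = i \sqrt{4937561}$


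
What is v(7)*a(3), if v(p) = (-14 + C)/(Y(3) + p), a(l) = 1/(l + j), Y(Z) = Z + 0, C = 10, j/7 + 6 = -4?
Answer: 2/335 ≈ 0.0059702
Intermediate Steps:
j = -70 (j = -42 + 7*(-4) = -42 - 28 = -70)
Y(Z) = Z
a(l) = 1/(-70 + l) (a(l) = 1/(l - 70) = 1/(-70 + l))
v(p) = -4/(3 + p) (v(p) = (-14 + 10)/(3 + p) = -4/(3 + p))
v(7)*a(3) = (-4/(3 + 7))/(-70 + 3) = -4/10/(-67) = -4*1/10*(-1/67) = -2/5*(-1/67) = 2/335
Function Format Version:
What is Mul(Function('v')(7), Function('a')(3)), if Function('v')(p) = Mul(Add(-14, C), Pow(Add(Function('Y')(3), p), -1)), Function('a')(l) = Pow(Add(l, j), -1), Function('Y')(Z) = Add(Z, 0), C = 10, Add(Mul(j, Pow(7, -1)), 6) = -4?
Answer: Rational(2, 335) ≈ 0.0059702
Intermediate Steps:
j = -70 (j = Add(-42, Mul(7, -4)) = Add(-42, -28) = -70)
Function('Y')(Z) = Z
Function('a')(l) = Pow(Add(-70, l), -1) (Function('a')(l) = Pow(Add(l, -70), -1) = Pow(Add(-70, l), -1))
Function('v')(p) = Mul(-4, Pow(Add(3, p), -1)) (Function('v')(p) = Mul(Add(-14, 10), Pow(Add(3, p), -1)) = Mul(-4, Pow(Add(3, p), -1)))
Mul(Function('v')(7), Function('a')(3)) = Mul(Mul(-4, Pow(Add(3, 7), -1)), Pow(Add(-70, 3), -1)) = Mul(Mul(-4, Pow(10, -1)), Pow(-67, -1)) = Mul(Mul(-4, Rational(1, 10)), Rational(-1, 67)) = Mul(Rational(-2, 5), Rational(-1, 67)) = Rational(2, 335)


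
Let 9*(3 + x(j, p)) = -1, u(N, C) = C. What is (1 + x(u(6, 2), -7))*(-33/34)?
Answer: 209/102 ≈ 2.0490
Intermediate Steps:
x(j, p) = -28/9 (x(j, p) = -3 + (⅑)*(-1) = -3 - ⅑ = -28/9)
(1 + x(u(6, 2), -7))*(-33/34) = (1 - 28/9)*(-33/34) = -(-209)/(3*34) = -19/9*(-33/34) = 209/102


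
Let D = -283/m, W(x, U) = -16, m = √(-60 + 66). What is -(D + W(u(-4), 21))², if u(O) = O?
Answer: -81625/6 - 4528*√6/3 ≈ -17301.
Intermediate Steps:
m = √6 ≈ 2.4495
D = -283*√6/6 ≈ -115.53
-(D + W(u(-4), 21))² = -(-283*√6/6 - 16)² = -(-16 - 283*√6/6)²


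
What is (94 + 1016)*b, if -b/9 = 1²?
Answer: -9990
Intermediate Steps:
b = -9 (b = -9*1² = -9*1 = -9)
(94 + 1016)*b = (94 + 1016)*(-9) = 1110*(-9) = -9990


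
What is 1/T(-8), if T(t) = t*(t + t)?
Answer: 1/128 ≈ 0.0078125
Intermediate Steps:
T(t) = 2*t**2 (T(t) = t*(2*t) = 2*t**2)
1/T(-8) = 1/(2*(-8)**2) = 1/(2*64) = 1/128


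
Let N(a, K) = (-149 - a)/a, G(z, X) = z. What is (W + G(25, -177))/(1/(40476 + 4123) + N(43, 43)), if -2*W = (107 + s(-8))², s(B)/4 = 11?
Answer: 43630889507/17125930 ≈ 2547.7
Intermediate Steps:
s(B) = 44 (s(B) = 4*11 = 44)
N(a, K) = (-149 - a)/a
W = -22801/2 (W = -(107 + 44)²/2 = -½*151² = -½*22801 = -22801/2 ≈ -11401.)
(W + G(25, -177))/(1/(40476 + 4123) + N(43, 43)) = (-22801/2 + 25)/(1/(40476 + 4123) + (-149 - 1*43)/43) = -22751/(2*(1/44599 + (-149 - 43)/43)) = -22751/(2*(1/44599 + (1/43)*(-192))) = -22751/(2*(1/44599 - 192/43)) = -22751/(2*(-8562965/1917757)) = -22751/2*(-1917757/8562965) = 43630889507/17125930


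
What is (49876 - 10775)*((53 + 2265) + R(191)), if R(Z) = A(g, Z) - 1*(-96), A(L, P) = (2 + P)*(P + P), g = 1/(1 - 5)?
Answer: 2977150140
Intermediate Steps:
g = -¼ (g = 1/(-4) = -¼ ≈ -0.25000)
A(L, P) = 2*P*(2 + P) (A(L, P) = (2 + P)*(2*P) = 2*P*(2 + P))
R(Z) = 96 + 2*Z*(2 + Z) (R(Z) = 2*Z*(2 + Z) - 1*(-96) = 2*Z*(2 + Z) + 96 = 96 + 2*Z*(2 + Z))
(49876 - 10775)*((53 + 2265) + R(191)) = (49876 - 10775)*((53 + 2265) + (96 + 2*191*(2 + 191))) = 39101*(2318 + (96 + 2*191*193)) = 39101*(2318 + (96 + 73726)) = 39101*(2318 + 73822) = 39101*76140 = 2977150140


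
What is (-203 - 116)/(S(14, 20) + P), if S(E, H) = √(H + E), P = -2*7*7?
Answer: 49/15 + √34/30 ≈ 3.4610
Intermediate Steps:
P = -98 (P = -14*7 = -98)
S(E, H) = √(E + H)
(-203 - 116)/(S(14, 20) + P) = (-203 - 116)/(√(14 + 20) - 98) = -319/(√34 - 98) = -319/(-98 + √34)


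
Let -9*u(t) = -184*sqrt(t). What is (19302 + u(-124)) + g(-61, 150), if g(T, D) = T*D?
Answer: 10152 + 368*I*sqrt(31)/9 ≈ 10152.0 + 227.66*I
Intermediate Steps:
g(T, D) = D*T
u(t) = 184*sqrt(t)/9 (u(t) = -(-184)*sqrt(t)/9 = 184*sqrt(t)/9)
(19302 + u(-124)) + g(-61, 150) = (19302 + 184*sqrt(-124)/9) + 150*(-61) = (19302 + 184*(2*I*sqrt(31))/9) - 9150 = (19302 + 368*I*sqrt(31)/9) - 9150 = 10152 + 368*I*sqrt(31)/9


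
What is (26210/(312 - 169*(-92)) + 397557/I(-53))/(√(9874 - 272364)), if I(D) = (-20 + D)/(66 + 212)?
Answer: 175285870423*I*√262490/30390567220 ≈ 2955.0*I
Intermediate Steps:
I(D) = -10/139 + D/278 (I(D) = (-20 + D)/278 = (-20 + D)*(1/278) = -10/139 + D/278)
(26210/(312 - 169*(-92)) + 397557/I(-53))/(√(9874 - 272364)) = (26210/(312 - 169*(-92)) + 397557/(-10/139 + (1/278)*(-53)))/(√(9874 - 272364)) = (26210/(312 + 15548) + 397557/(-10/139 - 53/278))/(√(-262490)) = (26210/15860 + 397557/(-73/278))/((I*√262490)) = (26210*(1/15860) + 397557*(-278/73))*(-I*√262490/262490) = (2621/1586 - 110520846/73)*(-I*√262490/262490) = -(-175285870423)*I*√262490/30390567220 = 175285870423*I*√262490/30390567220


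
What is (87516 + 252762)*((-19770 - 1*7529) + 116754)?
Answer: 30439568490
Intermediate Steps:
(87516 + 252762)*((-19770 - 1*7529) + 116754) = 340278*((-19770 - 7529) + 116754) = 340278*(-27299 + 116754) = 340278*89455 = 30439568490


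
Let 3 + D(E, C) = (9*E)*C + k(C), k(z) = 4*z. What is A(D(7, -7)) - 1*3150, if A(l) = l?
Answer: -3622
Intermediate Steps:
D(E, C) = -3 + 4*C + 9*C*E (D(E, C) = -3 + ((9*E)*C + 4*C) = -3 + (9*C*E + 4*C) = -3 + (4*C + 9*C*E) = -3 + 4*C + 9*C*E)
A(D(7, -7)) - 1*3150 = (-3 + 4*(-7) + 9*(-7)*7) - 1*3150 = (-3 - 28 - 441) - 3150 = -472 - 3150 = -3622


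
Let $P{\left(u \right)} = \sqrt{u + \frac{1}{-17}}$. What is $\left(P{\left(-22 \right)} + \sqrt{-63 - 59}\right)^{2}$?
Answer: $- \frac{2449}{17} - \frac{10 \sqrt{31110}}{17} \approx -247.81$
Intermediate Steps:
$P{\left(u \right)} = \sqrt{- \frac{1}{17} + u}$ ($P{\left(u \right)} = \sqrt{u - \frac{1}{17}} = \sqrt{- \frac{1}{17} + u}$)
$\left(P{\left(-22 \right)} + \sqrt{-63 - 59}\right)^{2} = \left(\frac{\sqrt{-17 + 289 \left(-22\right)}}{17} + \sqrt{-63 - 59}\right)^{2} = \left(\frac{\sqrt{-17 - 6358}}{17} + \sqrt{-122}\right)^{2} = \left(\frac{\sqrt{-6375}}{17} + i \sqrt{122}\right)^{2} = \left(\frac{5 i \sqrt{255}}{17} + i \sqrt{122}\right)^{2} = \left(i \sqrt{122} + \frac{5 i \sqrt{255}}{17}\right)^{2}$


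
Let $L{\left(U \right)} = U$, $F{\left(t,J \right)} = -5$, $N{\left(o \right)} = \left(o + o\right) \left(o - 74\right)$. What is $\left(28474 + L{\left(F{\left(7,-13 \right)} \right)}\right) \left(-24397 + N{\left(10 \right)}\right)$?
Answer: $-730998513$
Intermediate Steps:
$N{\left(o \right)} = 2 o \left(-74 + o\right)$
$\left(28474 + L{\left(F{\left(7,-13 \right)} \right)}\right) \left(-24397 + N{\left(10 \right)}\right) = \left(28474 - 5\right) \left(-24397 + 2 \cdot 10 \left(-74 + 10\right)\right) = 28469 \left(-24397 + 2 \cdot 10 \left(-64\right)\right) = 28469 \left(-24397 - 1280\right) = 28469 \left(-25677\right) = -730998513$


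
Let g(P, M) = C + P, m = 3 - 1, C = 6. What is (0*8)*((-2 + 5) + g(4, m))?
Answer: 0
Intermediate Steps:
m = 2
g(P, M) = 6 + P
(0*8)*((-2 + 5) + g(4, m)) = (0*8)*((-2 + 5) + (6 + 4)) = 0*(3 + 10) = 0*13 = 0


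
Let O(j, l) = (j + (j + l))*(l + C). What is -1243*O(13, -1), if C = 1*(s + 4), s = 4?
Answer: -217525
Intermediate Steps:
C = 8 (C = 1*(4 + 4) = 1*8 = 8)
O(j, l) = (8 + l)*(l + 2*j) (O(j, l) = (j + (j + l))*(l + 8) = (l + 2*j)*(8 + l) = (8 + l)*(l + 2*j))
-1243*O(13, -1) = -1243*((-1)² + 8*(-1) + 16*13 + 2*13*(-1)) = -1243*(1 - 8 + 208 - 26) = -1243*175 = -217525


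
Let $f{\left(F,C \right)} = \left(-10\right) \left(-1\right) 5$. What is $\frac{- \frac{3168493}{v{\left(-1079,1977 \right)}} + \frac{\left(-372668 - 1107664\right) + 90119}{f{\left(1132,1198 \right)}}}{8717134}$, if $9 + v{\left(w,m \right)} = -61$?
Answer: $\frac{3055487}{1525498450} \approx 0.0020029$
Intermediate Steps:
$f{\left(F,C \right)} = 50$ ($f{\left(F,C \right)} = 10 \cdot 5 = 50$)
$v{\left(w,m \right)} = -70$ ($v{\left(w,m \right)} = -9 - 61 = -70$)
$\frac{- \frac{3168493}{v{\left(-1079,1977 \right)}} + \frac{\left(-372668 - 1107664\right) + 90119}{f{\left(1132,1198 \right)}}}{8717134} = \frac{- \frac{3168493}{-70} + \frac{\left(-372668 - 1107664\right) + 90119}{50}}{8717134} = \left(\left(-3168493\right) \left(- \frac{1}{70}\right) + \left(-1480332 + 90119\right) \frac{1}{50}\right) \frac{1}{8717134} = \left(\frac{3168493}{70} - \frac{1390213}{50}\right) \frac{1}{8717134} = \frac{3055487}{175} \cdot \frac{1}{8717134} = \frac{3055487}{1525498450}$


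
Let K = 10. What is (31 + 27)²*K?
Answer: 33640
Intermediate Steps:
(31 + 27)²*K = (31 + 27)²*10 = 58²*10 = 3364*10 = 33640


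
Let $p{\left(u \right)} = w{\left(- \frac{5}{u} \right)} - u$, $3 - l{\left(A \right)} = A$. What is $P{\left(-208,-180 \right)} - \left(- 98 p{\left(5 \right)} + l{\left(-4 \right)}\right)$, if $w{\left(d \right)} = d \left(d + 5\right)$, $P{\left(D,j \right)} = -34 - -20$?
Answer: $-903$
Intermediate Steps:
$P{\left(D,j \right)} = -14$ ($P{\left(D,j \right)} = -34 + 20 = -14$)
$l{\left(A \right)} = 3 - A$
$w{\left(d \right)} = d \left(5 + d\right)$
$p{\left(u \right)} = - u - \frac{5 \left(5 - \frac{5}{u}\right)}{u}$ ($p{\left(u \right)} = - \frac{5}{u} \left(5 - \frac{5}{u}\right) - u = - \frac{5 \left(5 - \frac{5}{u}\right)}{u} - u = - u - \frac{5 \left(5 - \frac{5}{u}\right)}{u}$)
$P{\left(-208,-180 \right)} - \left(- 98 p{\left(5 \right)} + l{\left(-4 \right)}\right) = -14 - \left(- 98 \left(\left(-1\right) 5 - \frac{25}{5} + \frac{25}{25}\right) + \left(3 - -4\right)\right) = -14 - \left(- 98 \left(-5 - 5 + 25 \cdot \frac{1}{25}\right) + \left(3 + 4\right)\right) = -14 - \left(- 98 \left(-5 - 5 + 1\right) + 7\right) = -14 - \left(\left(-98\right) \left(-9\right) + 7\right) = -14 - \left(882 + 7\right) = -14 - 889 = -903$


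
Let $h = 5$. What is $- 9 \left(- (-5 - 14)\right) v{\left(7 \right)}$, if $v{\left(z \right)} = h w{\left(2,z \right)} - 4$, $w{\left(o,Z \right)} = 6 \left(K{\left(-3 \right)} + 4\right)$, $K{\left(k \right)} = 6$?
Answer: $-50616$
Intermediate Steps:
$w{\left(o,Z \right)} = 60$ ($w{\left(o,Z \right)} = 6 \left(6 + 4\right) = 6 \cdot 10 = 60$)
$v{\left(z \right)} = 296$ ($v{\left(z \right)} = 5 \cdot 60 - 4 = 300 - 4 = 296$)
$- 9 \left(- (-5 - 14)\right) v{\left(7 \right)} = - 9 \left(- (-5 - 14)\right) 296 = - 9 \left(\left(-1\right) \left(-19\right)\right) 296 = \left(-9\right) 19 \cdot 296 = \left(-171\right) 296 = -50616$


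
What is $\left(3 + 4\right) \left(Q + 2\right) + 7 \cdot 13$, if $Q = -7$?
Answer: $56$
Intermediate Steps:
$\left(3 + 4\right) \left(Q + 2\right) + 7 \cdot 13 = \left(3 + 4\right) \left(-7 + 2\right) + 7 \cdot 13 = 7 \left(-5\right) + 91 = -35 + 91 = 56$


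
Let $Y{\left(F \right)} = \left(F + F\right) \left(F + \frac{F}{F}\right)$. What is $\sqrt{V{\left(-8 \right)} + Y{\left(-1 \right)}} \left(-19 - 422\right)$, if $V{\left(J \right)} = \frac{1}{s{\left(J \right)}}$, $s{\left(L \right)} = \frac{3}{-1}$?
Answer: $- 147 i \sqrt{3} \approx - 254.61 i$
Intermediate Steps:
$s{\left(L \right)} = -3$ ($s{\left(L \right)} = 3 \left(-1\right) = -3$)
$V{\left(J \right)} = - \frac{1}{3}$ ($V{\left(J \right)} = \frac{1}{-3} = - \frac{1}{3}$)
$Y{\left(F \right)} = 2 F \left(1 + F\right)$ ($Y{\left(F \right)} = 2 F \left(F + 1\right) = 2 F \left(1 + F\right)$)
$\sqrt{V{\left(-8 \right)} + Y{\left(-1 \right)}} \left(-19 - 422\right) = \sqrt{- \frac{1}{3} + 2 \left(-1\right) \left(1 - 1\right)} \left(-19 - 422\right) = \sqrt{- \frac{1}{3} + 2 \left(-1\right) 0} \left(-441\right) = \sqrt{- \frac{1}{3} + 0} \left(-441\right) = \sqrt{- \frac{1}{3}} \left(-441\right) = \frac{i \sqrt{3}}{3} \left(-441\right) = - 147 i \sqrt{3}$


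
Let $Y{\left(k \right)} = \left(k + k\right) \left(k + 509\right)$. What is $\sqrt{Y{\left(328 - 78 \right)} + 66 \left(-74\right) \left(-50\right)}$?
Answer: $90 \sqrt{77} \approx 789.75$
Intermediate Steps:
$Y{\left(k \right)} = 2 k \left(509 + k\right)$
$\sqrt{Y{\left(328 - 78 \right)} + 66 \left(-74\right) \left(-50\right)} = \sqrt{2 \left(328 - 78\right) \left(509 + \left(328 - 78\right)\right) + 66 \left(-74\right) \left(-50\right)} = \sqrt{2 \left(328 - 78\right) \left(509 + \left(328 - 78\right)\right) - -244200} = \sqrt{2 \cdot 250 \left(509 + 250\right) + 244200} = \sqrt{2 \cdot 250 \cdot 759 + 244200} = \sqrt{379500 + 244200} = \sqrt{623700} = 90 \sqrt{77}$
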